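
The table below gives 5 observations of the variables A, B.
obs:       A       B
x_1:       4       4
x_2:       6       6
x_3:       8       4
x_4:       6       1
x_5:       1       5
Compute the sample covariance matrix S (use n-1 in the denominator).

Step 1 — column means:
  mean(A) = (4 + 6 + 8 + 6 + 1) / 5 = 25/5 = 5
  mean(B) = (4 + 6 + 4 + 1 + 5) / 5 = 20/5 = 4

Step 2 — sample covariance S[i,j] = (1/(n-1)) · Σ_k (x_{k,i} - mean_i) · (x_{k,j} - mean_j), with n-1 = 4.
  S[A,A] = ((-1)·(-1) + (1)·(1) + (3)·(3) + (1)·(1) + (-4)·(-4)) / 4 = 28/4 = 7
  S[A,B] = ((-1)·(0) + (1)·(2) + (3)·(0) + (1)·(-3) + (-4)·(1)) / 4 = -5/4 = -1.25
  S[B,B] = ((0)·(0) + (2)·(2) + (0)·(0) + (-3)·(-3) + (1)·(1)) / 4 = 14/4 = 3.5

S is symmetric (S[j,i] = S[i,j]). Assembling:

S = [[7, -1.25],
 [-1.25, 3.5]]


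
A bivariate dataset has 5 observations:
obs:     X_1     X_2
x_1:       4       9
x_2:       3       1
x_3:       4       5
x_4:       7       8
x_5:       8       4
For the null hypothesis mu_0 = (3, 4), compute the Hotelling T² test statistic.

Step 1 — sample mean vector:
  mean(X_1) = (4 + 3 + 4 + 7 + 8) / 5 = 26/5 = 5.2
  mean(X_2) = (9 + 1 + 5 + 8 + 4) / 5 = 27/5 = 5.4
  x̄ = (5.2, 5.4),  deviation x̄ - mu_0 = (5.2, 5.4) - (3, 4) = (2.2, 1.4).

Step 2 — sample covariance matrix, S[i,j] = (1/(n-1)) · Σ_k (x_{k,i} - mean_i) · (x_{k,j} - mean_j), divisor n-1 = 4:
  S[X_1,X_1] = ((-1.2)·(-1.2) + (-2.2)·(-2.2) + (-1.2)·(-1.2) + (1.8)·(1.8) + (2.8)·(2.8)) / 4 = 18.8/4 = 4.7
  S[X_1,X_2] = ((-1.2)·(3.6) + (-2.2)·(-4.4) + (-1.2)·(-0.4) + (1.8)·(2.6) + (2.8)·(-1.4)) / 4 = 6.6/4 = 1.65
  S[X_2,X_2] = ((3.6)·(3.6) + (-4.4)·(-4.4) + (-0.4)·(-0.4) + (2.6)·(2.6) + (-1.4)·(-1.4)) / 4 = 41.2/4 = 10.3
  S = [[4.7, 1.65],
 [1.65, 10.3]].

Step 3 — invert S. det(S) = 4.7·10.3 - (1.65)² = 45.6875.
  S^{-1} = (1/det) · [[d, -b], [-b, a]] = [[0.2254, -0.0361],
 [-0.0361, 0.1029]].

Step 4 — quadratic form (x̄ - mu_0)^T · S^{-1} · (x̄ - mu_0):
  S^{-1} · (x̄ - mu_0) = (0.4454, 0.0646),
  (x̄ - mu_0)^T · [...] = (2.2)·(0.4454) + (1.4)·(0.0646) = 1.0703.

Step 5 — scale by n: T² = 5 · 1.0703 = 5.3516.

T² ≈ 5.3516


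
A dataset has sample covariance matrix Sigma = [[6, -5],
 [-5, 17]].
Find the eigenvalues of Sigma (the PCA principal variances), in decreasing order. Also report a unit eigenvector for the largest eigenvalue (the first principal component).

Step 1 — characteristic polynomial of 2×2 Sigma:
  det(Sigma - λI) = λ² - trace · λ + det = 0.
  trace = 6 + 17 = 23, det = 6·17 - (-5)² = 77.
Step 2 — discriminant:
  Δ = trace² - 4·det = 529 - 308 = 221.
Step 3 — eigenvalues:
  λ = (trace ± √Δ)/2 = (23 ± 14.8661)/2,
  λ_1 = 18.933,  λ_2 = 4.067.

Step 4 — unit eigenvector for λ_1: solve (Sigma - λ_1 I)v = 0. First row:
  (6 - 18.933)·v_x + (-5)·v_y = 0, i.e. (-12.933)·v_x + (-5)·v_y = 0,
  so v ∝ (b, λ_1 - a) = (-5, 12.933); multiply by -1 so the first entry is positive: u = (5, -12.933).
  ||u|| = √((5)² + (-12.933)²) = √(192.2634) ≈ 13.8659,
  v_1 = u/||u|| ≈ (0.3606, -0.9327) (||v_1|| = 1).

λ_1 = 18.933,  λ_2 = 4.067;  v_1 ≈ (0.3606, -0.9327)


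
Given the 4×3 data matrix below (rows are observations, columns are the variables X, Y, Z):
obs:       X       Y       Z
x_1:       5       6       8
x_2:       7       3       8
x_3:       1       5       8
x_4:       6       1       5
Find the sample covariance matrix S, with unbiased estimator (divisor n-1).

Step 1 — column means:
  mean(X) = (5 + 7 + 1 + 6) / 4 = 19/4 = 4.75
  mean(Y) = (6 + 3 + 5 + 1) / 4 = 15/4 = 3.75
  mean(Z) = (8 + 8 + 8 + 5) / 4 = 29/4 = 7.25

Step 2 — sample covariance S[i,j] = (1/(n-1)) · Σ_k (x_{k,i} - mean_i) · (x_{k,j} - mean_j), with n-1 = 3.
  S[X,X] = ((0.25)·(0.25) + (2.25)·(2.25) + (-3.75)·(-3.75) + (1.25)·(1.25)) / 3 = 20.75/3 = 6.9167
  S[X,Y] = ((0.25)·(2.25) + (2.25)·(-0.75) + (-3.75)·(1.25) + (1.25)·(-2.75)) / 3 = -9.25/3 = -3.0833
  S[X,Z] = ((0.25)·(0.75) + (2.25)·(0.75) + (-3.75)·(0.75) + (1.25)·(-2.25)) / 3 = -3.75/3 = -1.25
  S[Y,Y] = ((2.25)·(2.25) + (-0.75)·(-0.75) + (1.25)·(1.25) + (-2.75)·(-2.75)) / 3 = 14.75/3 = 4.9167
  S[Y,Z] = ((2.25)·(0.75) + (-0.75)·(0.75) + (1.25)·(0.75) + (-2.75)·(-2.25)) / 3 = 8.25/3 = 2.75
  S[Z,Z] = ((0.75)·(0.75) + (0.75)·(0.75) + (0.75)·(0.75) + (-2.25)·(-2.25)) / 3 = 6.75/3 = 2.25

S is symmetric (S[j,i] = S[i,j]). Assembling:

S = [[6.9167, -3.0833, -1.25],
 [-3.0833, 4.9167, 2.75],
 [-1.25, 2.75, 2.25]]


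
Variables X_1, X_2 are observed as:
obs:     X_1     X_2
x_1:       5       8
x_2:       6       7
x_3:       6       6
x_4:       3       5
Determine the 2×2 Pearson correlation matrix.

Step 1 — column means:
  mean(X_1) = (5 + 6 + 6 + 3) / 4 = 20/4 = 5
  mean(X_2) = (8 + 7 + 6 + 5) / 4 = 26/4 = 6.5

Step 2 — sample variances and covariances s[i,j] = (1/(n-1)) · Σ_k (x_{k,i} - mean_i) · (x_{k,j} - mean_j), with n-1 = 3:
  s[X_1,X_1] = ((0)·(0) + (1)·(1) + (1)·(1) + (-2)·(-2)) / 3 = 6/3 = 2
  s[X_1,X_2] = ((0)·(1.5) + (1)·(0.5) + (1)·(-0.5) + (-2)·(-1.5)) / 3 = 3/3 = 1
  s[X_2,X_2] = ((1.5)·(1.5) + (0.5)·(0.5) + (-0.5)·(-0.5) + (-1.5)·(-1.5)) / 3 = 5/3 = 1.6667
  Sample standard deviations s_i = √(s[i,i]):
  s(X_1) = √(2) = 1.4142
  s(X_2) = √(1.6667) = 1.291

Step 3 — r_{ij} = s_{ij} / (s_i · s_j):
  r[X_1,X_1] = 1 (diagonal).
  r[X_1,X_2] = 1 / (1.4142 · 1.291) = 1 / 1.8257 = 0.5477
  r[X_2,X_2] = 1 (diagonal).

R is symmetric with unit diagonal. Assembling:

R = [[1, 0.5477],
 [0.5477, 1]]


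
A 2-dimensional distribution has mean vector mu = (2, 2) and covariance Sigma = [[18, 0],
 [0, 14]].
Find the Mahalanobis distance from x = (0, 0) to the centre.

Step 1 — centre the observation: (x - mu) = (-2, -2).

Step 2 — invert Sigma. det(Sigma) = 18·14 - (0)² = 252.
  Sigma^{-1} = (1/det) · [[d, -b], [-b, a]] = [[0.0556, 0],
 [0, 0.0714]].

Step 3 — form the quadratic (x - mu)^T · Sigma^{-1} · (x - mu):
  Sigma^{-1} · (x - mu) = (-0.1111, -0.1429).
  (x - mu)^T · [Sigma^{-1} · (x - mu)] = (-2)·(-0.1111) + (-2)·(-0.1429) = 0.5079.

Step 4 — take square root: d = √(0.5079) ≈ 0.7127.

d(x, mu) = √(0.5079) ≈ 0.7127


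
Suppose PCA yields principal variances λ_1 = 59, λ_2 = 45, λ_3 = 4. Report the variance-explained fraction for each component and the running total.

Step 1 — total variance = trace(Sigma) = Σ λ_i = 59 + 45 + 4 = 108.

Step 2 — fraction explained by component i = λ_i / Σ λ:
  PC1: 59/108 = 0.5463
  PC2: 45/108 = 0.4167
  PC3: 4/108 = 0.037

Step 3 — cumulative fraction after k components = (λ_1 + ... + λ_k) / Σ λ:
  k = 1: 59/108 = 0.5463
  k = 2: (59 + 45)/108 = 104/108 = 0.963
  k = 3: (59 + 45 + 4)/108 = 108/108 = 1

Summary (fraction, with percent):

explained: PC1 0.5463 (54.63%), PC2 0.4167 (41.67%), PC3 0.037 (3.7%);  cumulative: 0.5463, 0.963, 1


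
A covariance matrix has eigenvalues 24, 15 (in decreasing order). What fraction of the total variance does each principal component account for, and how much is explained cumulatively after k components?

Step 1 — total variance = trace(Sigma) = Σ λ_i = 24 + 15 = 39.

Step 2 — fraction explained by component i = λ_i / Σ λ:
  PC1: 24/39 = 0.6154
  PC2: 15/39 = 0.3846

Step 3 — cumulative fraction after k components = (λ_1 + ... + λ_k) / Σ λ:
  k = 1: 24/39 = 0.6154
  k = 2: (24 + 15)/39 = 39/39 = 1

Summary (fraction, with percent):

explained: PC1 0.6154 (61.54%), PC2 0.3846 (38.46%);  cumulative: 0.6154, 1


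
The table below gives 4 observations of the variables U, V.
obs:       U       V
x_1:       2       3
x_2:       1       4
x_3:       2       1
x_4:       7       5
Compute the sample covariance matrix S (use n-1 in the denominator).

Step 1 — column means:
  mean(U) = (2 + 1 + 2 + 7) / 4 = 12/4 = 3
  mean(V) = (3 + 4 + 1 + 5) / 4 = 13/4 = 3.25

Step 2 — sample covariance S[i,j] = (1/(n-1)) · Σ_k (x_{k,i} - mean_i) · (x_{k,j} - mean_j), with n-1 = 3.
  S[U,U] = ((-1)·(-1) + (-2)·(-2) + (-1)·(-1) + (4)·(4)) / 3 = 22/3 = 7.3333
  S[U,V] = ((-1)·(-0.25) + (-2)·(0.75) + (-1)·(-2.25) + (4)·(1.75)) / 3 = 8/3 = 2.6667
  S[V,V] = ((-0.25)·(-0.25) + (0.75)·(0.75) + (-2.25)·(-2.25) + (1.75)·(1.75)) / 3 = 8.75/3 = 2.9167

S is symmetric (S[j,i] = S[i,j]). Assembling:

S = [[7.3333, 2.6667],
 [2.6667, 2.9167]]


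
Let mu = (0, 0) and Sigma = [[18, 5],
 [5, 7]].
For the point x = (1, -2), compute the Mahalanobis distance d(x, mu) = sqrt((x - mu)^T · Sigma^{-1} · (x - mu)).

Step 1 — centre the observation: (x - mu) = (1, -2).

Step 2 — invert Sigma. det(Sigma) = 18·7 - (5)² = 101.
  Sigma^{-1} = (1/det) · [[d, -b], [-b, a]] = [[0.0693, -0.0495],
 [-0.0495, 0.1782]].

Step 3 — form the quadratic (x - mu)^T · Sigma^{-1} · (x - mu):
  Sigma^{-1} · (x - mu) = (0.1683, -0.4059).
  (x - mu)^T · [Sigma^{-1} · (x - mu)] = (1)·(0.1683) + (-2)·(-0.4059) = 0.9802.

Step 4 — take square root: d = √(0.9802) ≈ 0.99.

d(x, mu) = √(0.9802) ≈ 0.99


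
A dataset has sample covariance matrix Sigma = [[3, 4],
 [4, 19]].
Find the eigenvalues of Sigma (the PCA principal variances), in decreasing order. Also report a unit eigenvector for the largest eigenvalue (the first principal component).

Step 1 — characteristic polynomial of 2×2 Sigma:
  det(Sigma - λI) = λ² - trace · λ + det = 0.
  trace = 3 + 19 = 22, det = 3·19 - (4)² = 41.
Step 2 — discriminant:
  Δ = trace² - 4·det = 484 - 164 = 320.
Step 3 — eigenvalues:
  λ = (trace ± √Δ)/2 = (22 ± 17.8885)/2,
  λ_1 = 19.9443,  λ_2 = 2.0557.

Step 4 — unit eigenvector for λ_1: solve (Sigma - λ_1 I)v = 0. First row:
  (3 - 19.9443)·v_x + (4)·v_y = 0, i.e. (-16.9443)·v_x + (4)·v_y = 0,
  so v ∝ (b, λ_1 - a) = (4, 16.9443) = u.
  ||u|| = √((4)² + (16.9443)²) = √(303.1084) ≈ 17.41,
  v_1 = u/||u|| ≈ (0.2298, 0.9732) (||v_1|| = 1).

λ_1 = 19.9443,  λ_2 = 2.0557;  v_1 ≈ (0.2298, 0.9732)


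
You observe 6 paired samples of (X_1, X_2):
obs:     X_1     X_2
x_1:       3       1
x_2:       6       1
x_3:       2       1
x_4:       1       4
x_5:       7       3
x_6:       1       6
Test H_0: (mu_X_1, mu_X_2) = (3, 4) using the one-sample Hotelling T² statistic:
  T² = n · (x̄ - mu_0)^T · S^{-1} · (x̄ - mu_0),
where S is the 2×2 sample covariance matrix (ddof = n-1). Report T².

Step 1 — sample mean vector:
  mean(X_1) = (3 + 6 + 2 + 1 + 7 + 1) / 6 = 20/6 = 3.3333
  mean(X_2) = (1 + 1 + 1 + 4 + 3 + 6) / 6 = 16/6 = 2.6667
  x̄ = (3.3333, 2.6667),  deviation x̄ - mu_0 = (3.3333, 2.6667) - (3, 4) = (0.3333, -1.3333).

Step 2 — sample covariance matrix, S[i,j] = (1/(n-1)) · Σ_k (x_{k,i} - mean_i) · (x_{k,j} - mean_j), divisor n-1 = 5:
  S[X_1,X_1] = ((-0.3333)·(-0.3333) + (2.6667)·(2.6667) + (-1.3333)·(-1.3333) + (-2.3333)·(-2.3333) + (3.6667)·(3.6667) + (-2.3333)·(-2.3333)) / 5 = 33.3333/5 = 6.6667
  S[X_1,X_2] = ((-0.3333)·(-1.6667) + (2.6667)·(-1.6667) + (-1.3333)·(-1.6667) + (-2.3333)·(1.3333) + (3.6667)·(0.3333) + (-2.3333)·(3.3333)) / 5 = -11.3333/5 = -2.2667
  S[X_2,X_2] = ((-1.6667)·(-1.6667) + (-1.6667)·(-1.6667) + (-1.6667)·(-1.6667) + (1.3333)·(1.3333) + (0.3333)·(0.3333) + (3.3333)·(3.3333)) / 5 = 21.3333/5 = 4.2667
  S = [[6.6667, -2.2667],
 [-2.2667, 4.2667]].

Step 3 — invert S. det(S) = 6.6667·4.2667 - (-2.2667)² = 23.3067.
  S^{-1} = (1/det) · [[d, -b], [-b, a]] = [[0.1831, 0.0973],
 [0.0973, 0.286]].

Step 4 — quadratic form (x̄ - mu_0)^T · S^{-1} · (x̄ - mu_0):
  S^{-1} · (x̄ - mu_0) = (-0.0686, -0.349),
  (x̄ - mu_0)^T · [...] = (0.3333)·(-0.0686) + (-1.3333)·(-0.349) = 0.4424.

Step 5 — scale by n: T² = 6 · 0.4424 = 2.6545.

T² ≈ 2.6545


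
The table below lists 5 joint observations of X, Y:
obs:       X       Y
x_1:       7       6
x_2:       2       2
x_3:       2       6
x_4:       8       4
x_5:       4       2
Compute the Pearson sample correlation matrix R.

Step 1 — column means:
  mean(X) = (7 + 2 + 2 + 8 + 4) / 5 = 23/5 = 4.6
  mean(Y) = (6 + 2 + 6 + 4 + 2) / 5 = 20/5 = 4

Step 2 — sample variances and covariances s[i,j] = (1/(n-1)) · Σ_k (x_{k,i} - mean_i) · (x_{k,j} - mean_j), with n-1 = 4:
  s[X,X] = ((2.4)·(2.4) + (-2.6)·(-2.6) + (-2.6)·(-2.6) + (3.4)·(3.4) + (-0.6)·(-0.6)) / 4 = 31.2/4 = 7.8
  s[X,Y] = ((2.4)·(2) + (-2.6)·(-2) + (-2.6)·(2) + (3.4)·(0) + (-0.6)·(-2)) / 4 = 6/4 = 1.5
  s[Y,Y] = ((2)·(2) + (-2)·(-2) + (2)·(2) + (0)·(0) + (-2)·(-2)) / 4 = 16/4 = 4
  Sample standard deviations s_i = √(s[i,i]):
  s(X) = √(7.8) = 2.7928
  s(Y) = √(4) = 2

Step 3 — r_{ij} = s_{ij} / (s_i · s_j):
  r[X,X] = 1 (diagonal).
  r[X,Y] = 1.5 / (2.7928 · 2) = 1.5 / 5.5857 = 0.2685
  r[Y,Y] = 1 (diagonal).

R is symmetric with unit diagonal. Assembling:

R = [[1, 0.2685],
 [0.2685, 1]]


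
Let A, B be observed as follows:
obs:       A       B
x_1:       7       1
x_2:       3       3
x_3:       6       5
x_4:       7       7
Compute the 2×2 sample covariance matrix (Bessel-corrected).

Step 1 — column means:
  mean(A) = (7 + 3 + 6 + 7) / 4 = 23/4 = 5.75
  mean(B) = (1 + 3 + 5 + 7) / 4 = 16/4 = 4

Step 2 — sample covariance S[i,j] = (1/(n-1)) · Σ_k (x_{k,i} - mean_i) · (x_{k,j} - mean_j), with n-1 = 3.
  S[A,A] = ((1.25)·(1.25) + (-2.75)·(-2.75) + (0.25)·(0.25) + (1.25)·(1.25)) / 3 = 10.75/3 = 3.5833
  S[A,B] = ((1.25)·(-3) + (-2.75)·(-1) + (0.25)·(1) + (1.25)·(3)) / 3 = 3/3 = 1
  S[B,B] = ((-3)·(-3) + (-1)·(-1) + (1)·(1) + (3)·(3)) / 3 = 20/3 = 6.6667

S is symmetric (S[j,i] = S[i,j]). Assembling:

S = [[3.5833, 1],
 [1, 6.6667]]


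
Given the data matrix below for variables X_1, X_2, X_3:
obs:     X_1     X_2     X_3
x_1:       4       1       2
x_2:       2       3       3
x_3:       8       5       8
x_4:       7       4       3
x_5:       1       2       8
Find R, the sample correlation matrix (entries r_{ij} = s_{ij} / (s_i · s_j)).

Step 1 — column means:
  mean(X_1) = (4 + 2 + 8 + 7 + 1) / 5 = 22/5 = 4.4
  mean(X_2) = (1 + 3 + 5 + 4 + 2) / 5 = 15/5 = 3
  mean(X_3) = (2 + 3 + 8 + 3 + 8) / 5 = 24/5 = 4.8

Step 2 — sample variances and covariances s[i,j] = (1/(n-1)) · Σ_k (x_{k,i} - mean_i) · (x_{k,j} - mean_j), with n-1 = 4:
  s[X_1,X_1] = ((-0.4)·(-0.4) + (-2.4)·(-2.4) + (3.6)·(3.6) + (2.6)·(2.6) + (-3.4)·(-3.4)) / 4 = 37.2/4 = 9.3
  s[X_1,X_2] = ((-0.4)·(-2) + (-2.4)·(0) + (3.6)·(2) + (2.6)·(1) + (-3.4)·(-1)) / 4 = 14/4 = 3.5
  s[X_1,X_3] = ((-0.4)·(-2.8) + (-2.4)·(-1.8) + (3.6)·(3.2) + (2.6)·(-1.8) + (-3.4)·(3.2)) / 4 = 1.4/4 = 0.35
  s[X_2,X_2] = ((-2)·(-2) + (0)·(0) + (2)·(2) + (1)·(1) + (-1)·(-1)) / 4 = 10/4 = 2.5
  s[X_2,X_3] = ((-2)·(-2.8) + (0)·(-1.8) + (2)·(3.2) + (1)·(-1.8) + (-1)·(3.2)) / 4 = 7/4 = 1.75
  s[X_3,X_3] = ((-2.8)·(-2.8) + (-1.8)·(-1.8) + (3.2)·(3.2) + (-1.8)·(-1.8) + (3.2)·(3.2)) / 4 = 34.8/4 = 8.7
  Sample standard deviations s_i = √(s[i,i]):
  s(X_1) = √(9.3) = 3.0496
  s(X_2) = √(2.5) = 1.5811
  s(X_3) = √(8.7) = 2.9496

Step 3 — r_{ij} = s_{ij} / (s_i · s_j):
  r[X_1,X_1] = 1 (diagonal).
  r[X_1,X_2] = 3.5 / (3.0496 · 1.5811) = 3.5 / 4.8218 = 0.7259
  r[X_1,X_3] = 0.35 / (3.0496 · 2.9496) = 0.35 / 8.995 = 0.0389
  r[X_2,X_2] = 1 (diagonal).
  r[X_2,X_3] = 1.75 / (1.5811 · 2.9496) = 1.75 / 4.6637 = 0.3752
  r[X_3,X_3] = 1 (diagonal).

R is symmetric with unit diagonal. Assembling:

R = [[1, 0.7259, 0.0389],
 [0.7259, 1, 0.3752],
 [0.0389, 0.3752, 1]]


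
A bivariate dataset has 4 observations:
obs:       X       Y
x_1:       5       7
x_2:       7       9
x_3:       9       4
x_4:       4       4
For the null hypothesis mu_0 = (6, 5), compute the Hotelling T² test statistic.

Step 1 — sample mean vector:
  mean(X) = (5 + 7 + 9 + 4) / 4 = 25/4 = 6.25
  mean(Y) = (7 + 9 + 4 + 4) / 4 = 24/4 = 6
  x̄ = (6.25, 6),  deviation x̄ - mu_0 = (6.25, 6) - (6, 5) = (0.25, 1).

Step 2 — sample covariance matrix, S[i,j] = (1/(n-1)) · Σ_k (x_{k,i} - mean_i) · (x_{k,j} - mean_j), divisor n-1 = 3:
  S[X,X] = ((-1.25)·(-1.25) + (0.75)·(0.75) + (2.75)·(2.75) + (-2.25)·(-2.25)) / 3 = 14.75/3 = 4.9167
  S[X,Y] = ((-1.25)·(1) + (0.75)·(3) + (2.75)·(-2) + (-2.25)·(-2)) / 3 = 0/3 = 0
  S[Y,Y] = ((1)·(1) + (3)·(3) + (-2)·(-2) + (-2)·(-2)) / 3 = 18/3 = 6
  S = [[4.9167, 0],
 [0, 6]].

Step 3 — invert S. det(S) = 4.9167·6 - (0)² = 29.5.
  S^{-1} = (1/det) · [[d, -b], [-b, a]] = [[0.2034, 0],
 [0, 0.1667]].

Step 4 — quadratic form (x̄ - mu_0)^T · S^{-1} · (x̄ - mu_0):
  S^{-1} · (x̄ - mu_0) = (0.0508, 0.1667),
  (x̄ - mu_0)^T · [...] = (0.25)·(0.0508) + (1)·(0.1667) = 0.1794.

Step 5 — scale by n: T² = 4 · 0.1794 = 0.7175.

T² ≈ 0.7175


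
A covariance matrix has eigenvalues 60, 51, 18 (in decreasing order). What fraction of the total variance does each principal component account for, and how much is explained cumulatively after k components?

Step 1 — total variance = trace(Sigma) = Σ λ_i = 60 + 51 + 18 = 129.

Step 2 — fraction explained by component i = λ_i / Σ λ:
  PC1: 60/129 = 0.4651
  PC2: 51/129 = 0.3953
  PC3: 18/129 = 0.1395

Step 3 — cumulative fraction after k components = (λ_1 + ... + λ_k) / Σ λ:
  k = 1: 60/129 = 0.4651
  k = 2: (60 + 51)/129 = 111/129 = 0.8605
  k = 3: (60 + 51 + 18)/129 = 129/129 = 1

Summary (fraction, with percent):

explained: PC1 0.4651 (46.51%), PC2 0.3953 (39.53%), PC3 0.1395 (13.95%);  cumulative: 0.4651, 0.8605, 1


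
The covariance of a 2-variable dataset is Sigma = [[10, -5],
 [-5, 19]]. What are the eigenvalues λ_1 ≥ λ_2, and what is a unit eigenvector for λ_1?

Step 1 — characteristic polynomial of 2×2 Sigma:
  det(Sigma - λI) = λ² - trace · λ + det = 0.
  trace = 10 + 19 = 29, det = 10·19 - (-5)² = 165.
Step 2 — discriminant:
  Δ = trace² - 4·det = 841 - 660 = 181.
Step 3 — eigenvalues:
  λ = (trace ± √Δ)/2 = (29 ± 13.4536)/2,
  λ_1 = 21.2268,  λ_2 = 7.7732.

Step 4 — unit eigenvector for λ_1: solve (Sigma - λ_1 I)v = 0. First row:
  (10 - 21.2268)·v_x + (-5)·v_y = 0, i.e. (-11.2268)·v_x + (-5)·v_y = 0,
  so v ∝ (b, λ_1 - a) = (-5, 11.2268); multiply by -1 so the first entry is positive: u = (5, -11.2268).
  ||u|| = √((5)² + (-11.2268)²) = √(151.0413) ≈ 12.2899,
  v_1 = u/||u|| ≈ (0.4068, -0.9135) (||v_1|| = 1).

λ_1 = 21.2268,  λ_2 = 7.7732;  v_1 ≈ (0.4068, -0.9135)


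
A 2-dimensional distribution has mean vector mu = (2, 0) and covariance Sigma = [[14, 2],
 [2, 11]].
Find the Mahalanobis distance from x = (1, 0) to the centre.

Step 1 — centre the observation: (x - mu) = (-1, 0).

Step 2 — invert Sigma. det(Sigma) = 14·11 - (2)² = 150.
  Sigma^{-1} = (1/det) · [[d, -b], [-b, a]] = [[0.0733, -0.0133],
 [-0.0133, 0.0933]].

Step 3 — form the quadratic (x - mu)^T · Sigma^{-1} · (x - mu):
  Sigma^{-1} · (x - mu) = (-0.0733, 0.0133).
  (x - mu)^T · [Sigma^{-1} · (x - mu)] = (-1)·(-0.0733) + (0)·(0.0133) = 0.0733.

Step 4 — take square root: d = √(0.0733) ≈ 0.2708.

d(x, mu) = √(0.0733) ≈ 0.2708


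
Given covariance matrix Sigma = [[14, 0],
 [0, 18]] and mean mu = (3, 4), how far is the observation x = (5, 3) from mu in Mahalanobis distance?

Step 1 — centre the observation: (x - mu) = (2, -1).

Step 2 — invert Sigma. det(Sigma) = 14·18 - (0)² = 252.
  Sigma^{-1} = (1/det) · [[d, -b], [-b, a]] = [[0.0714, 0],
 [0, 0.0556]].

Step 3 — form the quadratic (x - mu)^T · Sigma^{-1} · (x - mu):
  Sigma^{-1} · (x - mu) = (0.1429, -0.0556).
  (x - mu)^T · [Sigma^{-1} · (x - mu)] = (2)·(0.1429) + (-1)·(-0.0556) = 0.3413.

Step 4 — take square root: d = √(0.3413) ≈ 0.5842.

d(x, mu) = √(0.3413) ≈ 0.5842


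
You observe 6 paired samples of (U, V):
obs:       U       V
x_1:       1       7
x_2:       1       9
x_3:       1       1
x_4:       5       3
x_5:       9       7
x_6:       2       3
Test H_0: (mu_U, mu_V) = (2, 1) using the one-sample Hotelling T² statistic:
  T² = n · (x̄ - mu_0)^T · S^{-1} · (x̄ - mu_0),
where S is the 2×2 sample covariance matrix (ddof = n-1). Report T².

Step 1 — sample mean vector:
  mean(U) = (1 + 1 + 1 + 5 + 9 + 2) / 6 = 19/6 = 3.1667
  mean(V) = (7 + 9 + 1 + 3 + 7 + 3) / 6 = 30/6 = 5
  x̄ = (3.1667, 5),  deviation x̄ - mu_0 = (3.1667, 5) - (2, 1) = (1.1667, 4).

Step 2 — sample covariance matrix, S[i,j] = (1/(n-1)) · Σ_k (x_{k,i} - mean_i) · (x_{k,j} - mean_j), divisor n-1 = 5:
  S[U,U] = ((-2.1667)·(-2.1667) + (-2.1667)·(-2.1667) + (-2.1667)·(-2.1667) + (1.8333)·(1.8333) + (5.8333)·(5.8333) + (-1.1667)·(-1.1667)) / 5 = 52.8333/5 = 10.5667
  S[U,V] = ((-2.1667)·(2) + (-2.1667)·(4) + (-2.1667)·(-4) + (1.8333)·(-2) + (5.8333)·(2) + (-1.1667)·(-2)) / 5 = 6/5 = 1.2
  S[V,V] = ((2)·(2) + (4)·(4) + (-4)·(-4) + (-2)·(-2) + (2)·(2) + (-2)·(-2)) / 5 = 48/5 = 9.6
  S = [[10.5667, 1.2],
 [1.2, 9.6]].

Step 3 — invert S. det(S) = 10.5667·9.6 - (1.2)² = 100.
  S^{-1} = (1/det) · [[d, -b], [-b, a]] = [[0.096, -0.012],
 [-0.012, 0.1057]].

Step 4 — quadratic form (x̄ - mu_0)^T · S^{-1} · (x̄ - mu_0):
  S^{-1} · (x̄ - mu_0) = (0.064, 0.4087),
  (x̄ - mu_0)^T · [...] = (1.1667)·(0.064) + (4)·(0.4087) = 1.7093.

Step 5 — scale by n: T² = 6 · 1.7093 = 10.256.

T² ≈ 10.256


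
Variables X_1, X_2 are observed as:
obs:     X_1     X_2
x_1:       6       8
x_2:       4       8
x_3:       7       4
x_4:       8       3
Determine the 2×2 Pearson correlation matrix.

Step 1 — column means:
  mean(X_1) = (6 + 4 + 7 + 8) / 4 = 25/4 = 6.25
  mean(X_2) = (8 + 8 + 4 + 3) / 4 = 23/4 = 5.75

Step 2 — sample variances and covariances s[i,j] = (1/(n-1)) · Σ_k (x_{k,i} - mean_i) · (x_{k,j} - mean_j), with n-1 = 3:
  s[X_1,X_1] = ((-0.25)·(-0.25) + (-2.25)·(-2.25) + (0.75)·(0.75) + (1.75)·(1.75)) / 3 = 8.75/3 = 2.9167
  s[X_1,X_2] = ((-0.25)·(2.25) + (-2.25)·(2.25) + (0.75)·(-1.75) + (1.75)·(-2.75)) / 3 = -11.75/3 = -3.9167
  s[X_2,X_2] = ((2.25)·(2.25) + (2.25)·(2.25) + (-1.75)·(-1.75) + (-2.75)·(-2.75)) / 3 = 20.75/3 = 6.9167
  Sample standard deviations s_i = √(s[i,i]):
  s(X_1) = √(2.9167) = 1.7078
  s(X_2) = √(6.9167) = 2.63

Step 3 — r_{ij} = s_{ij} / (s_i · s_j):
  r[X_1,X_1] = 1 (diagonal).
  r[X_1,X_2] = -3.9167 / (1.7078 · 2.63) = -3.9167 / 4.4915 = -0.872
  r[X_2,X_2] = 1 (diagonal).

R is symmetric with unit diagonal. Assembling:

R = [[1, -0.872],
 [-0.872, 1]]


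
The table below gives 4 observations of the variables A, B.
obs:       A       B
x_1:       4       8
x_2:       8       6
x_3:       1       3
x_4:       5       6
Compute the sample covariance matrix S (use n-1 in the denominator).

Step 1 — column means:
  mean(A) = (4 + 8 + 1 + 5) / 4 = 18/4 = 4.5
  mean(B) = (8 + 6 + 3 + 6) / 4 = 23/4 = 5.75

Step 2 — sample covariance S[i,j] = (1/(n-1)) · Σ_k (x_{k,i} - mean_i) · (x_{k,j} - mean_j), with n-1 = 3.
  S[A,A] = ((-0.5)·(-0.5) + (3.5)·(3.5) + (-3.5)·(-3.5) + (0.5)·(0.5)) / 3 = 25/3 = 8.3333
  S[A,B] = ((-0.5)·(2.25) + (3.5)·(0.25) + (-3.5)·(-2.75) + (0.5)·(0.25)) / 3 = 9.5/3 = 3.1667
  S[B,B] = ((2.25)·(2.25) + (0.25)·(0.25) + (-2.75)·(-2.75) + (0.25)·(0.25)) / 3 = 12.75/3 = 4.25

S is symmetric (S[j,i] = S[i,j]). Assembling:

S = [[8.3333, 3.1667],
 [3.1667, 4.25]]


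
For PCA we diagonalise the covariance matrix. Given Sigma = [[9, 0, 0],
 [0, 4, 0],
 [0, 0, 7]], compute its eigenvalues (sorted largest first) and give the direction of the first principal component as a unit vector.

Step 1 — characteristic polynomial p(λ) = det(λI - Sigma) = λ³ - tr·λ² + c_1·λ - det, where tr = trace, c_1 = sum of the principal 2×2 minors, det = det(Sigma):
  tr = 9 + 4 + 7 = 20,
  c_1 = (9·4 - (0)²) + (9·7 - (0)²) + (4·7 - (0)²) = 36 + 63 + 28 = 127,
  det = 9·(4·7 - (0)²) - (0)·((0)·7 - (0)·(0)) + (0)·((0)·(0) - 4·(0)) = 9·(28) - (0)·(0) + (0)·(0) = 252.
  So p(λ) = λ³ - 20λ² + 127λ - 252.
Step 2 — look for an integer root (rational root theorem: any rational root is an integer divisor of 252). Testing λ = 4:
  p(4) = 64 - 320 + 508 - 252 = 0  ✓
  Dividing out (λ - 4): p(λ) = (λ - 4)(λ² - 16λ + 63).
Step 3 — remaining eigenvalues from the quadratic λ² - 16λ + 63 = 0:
  Δ = 16² - 4·63 = 256 - 252 = 4,  λ = (16 ± √4)/2 = (16 ± 2)/2 = 9 or 7.
  Sorted: λ_1 = 9,  λ_2 = 7,  λ_3 = 4  (check: sum = 20 = tr ✓).

Step 4 — unit eigenvector for λ_1 = 9: v spans the null space of (Sigma - λ_1 I), whose rows are
  r_1 = (0, 0, 0),  r_2 = (0, -5, 0),  r_3 = (0, 0, -2).
  v is orthogonal to every row, so take v ∝ r_2 × r_3 = ((-5)·(-2) - (0)·(0), (0)·(0) - (0)·(-2), (0)·(0) - (-5)·(0)) = (10, 0, 0).
  Rescale (divide by 10): u = (1, 0, 0).
  ||u|| = √((1)² + (0)² + (0)²) = √(1) = 1,  v_1 = u/||u|| ≈ (1, 0, 0) (||v_1|| = 1).

λ_1 = 9,  λ_2 = 7,  λ_3 = 4;  v_1 ≈ (1, 0, 0)


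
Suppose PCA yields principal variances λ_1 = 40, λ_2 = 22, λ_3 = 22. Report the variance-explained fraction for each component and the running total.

Step 1 — total variance = trace(Sigma) = Σ λ_i = 40 + 22 + 22 = 84.

Step 2 — fraction explained by component i = λ_i / Σ λ:
  PC1: 40/84 = 0.4762
  PC2: 22/84 = 0.2619
  PC3: 22/84 = 0.2619

Step 3 — cumulative fraction after k components = (λ_1 + ... + λ_k) / Σ λ:
  k = 1: 40/84 = 0.4762
  k = 2: (40 + 22)/84 = 62/84 = 0.7381
  k = 3: (40 + 22 + 22)/84 = 84/84 = 1

Summary (fraction, with percent):

explained: PC1 0.4762 (47.62%), PC2 0.2619 (26.19%), PC3 0.2619 (26.19%);  cumulative: 0.4762, 0.7381, 1


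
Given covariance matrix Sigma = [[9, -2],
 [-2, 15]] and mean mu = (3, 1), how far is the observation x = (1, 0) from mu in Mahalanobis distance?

Step 1 — centre the observation: (x - mu) = (-2, -1).

Step 2 — invert Sigma. det(Sigma) = 9·15 - (-2)² = 131.
  Sigma^{-1} = (1/det) · [[d, -b], [-b, a]] = [[0.1145, 0.0153],
 [0.0153, 0.0687]].

Step 3 — form the quadratic (x - mu)^T · Sigma^{-1} · (x - mu):
  Sigma^{-1} · (x - mu) = (-0.2443, -0.0992).
  (x - mu)^T · [Sigma^{-1} · (x - mu)] = (-2)·(-0.2443) + (-1)·(-0.0992) = 0.5878.

Step 4 — take square root: d = √(0.5878) ≈ 0.7667.

d(x, mu) = √(0.5878) ≈ 0.7667


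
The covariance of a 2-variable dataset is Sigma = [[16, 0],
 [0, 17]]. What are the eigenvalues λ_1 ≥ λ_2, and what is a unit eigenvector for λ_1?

Step 1 — characteristic polynomial of 2×2 Sigma:
  det(Sigma - λI) = λ² - trace · λ + det = 0.
  trace = 16 + 17 = 33, det = 16·17 - (0)² = 272.
Step 2 — discriminant:
  Δ = trace² - 4·det = 1089 - 1088 = 1.
Step 3 — eigenvalues:
  λ = (trace ± √Δ)/2 = (33 ± 1)/2,
  λ_1 = 17,  λ_2 = 16.

Step 4 — unit eigenvector for λ_1: Sigma is diagonal, so its eigenvectors are the coordinate axes. λ_1 = 17 is the diagonal entry on the second coordinate axis, hence
  v_1 = (0, 1) (||v_1|| = 1).

λ_1 = 17,  λ_2 = 16;  v_1 ≈ (0, 1)


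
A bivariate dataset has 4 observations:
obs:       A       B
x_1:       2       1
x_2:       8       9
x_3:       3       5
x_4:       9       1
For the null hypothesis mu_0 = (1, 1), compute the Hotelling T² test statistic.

Step 1 — sample mean vector:
  mean(A) = (2 + 8 + 3 + 9) / 4 = 22/4 = 5.5
  mean(B) = (1 + 9 + 5 + 1) / 4 = 16/4 = 4
  x̄ = (5.5, 4),  deviation x̄ - mu_0 = (5.5, 4) - (1, 1) = (4.5, 3).

Step 2 — sample covariance matrix, S[i,j] = (1/(n-1)) · Σ_k (x_{k,i} - mean_i) · (x_{k,j} - mean_j), divisor n-1 = 3:
  S[A,A] = ((-3.5)·(-3.5) + (2.5)·(2.5) + (-2.5)·(-2.5) + (3.5)·(3.5)) / 3 = 37/3 = 12.3333
  S[A,B] = ((-3.5)·(-3) + (2.5)·(5) + (-2.5)·(1) + (3.5)·(-3)) / 3 = 10/3 = 3.3333
  S[B,B] = ((-3)·(-3) + (5)·(5) + (1)·(1) + (-3)·(-3)) / 3 = 44/3 = 14.6667
  S = [[12.3333, 3.3333],
 [3.3333, 14.6667]].

Step 3 — invert S. det(S) = 12.3333·14.6667 - (3.3333)² = 169.7778.
  S^{-1} = (1/det) · [[d, -b], [-b, a]] = [[0.0864, -0.0196],
 [-0.0196, 0.0726]].

Step 4 — quadratic form (x̄ - mu_0)^T · S^{-1} · (x̄ - mu_0):
  S^{-1} · (x̄ - mu_0) = (0.3298, 0.1296),
  (x̄ - mu_0)^T · [...] = (4.5)·(0.3298) + (3)·(0.1296) = 1.873.

Step 5 — scale by n: T² = 4 · 1.873 = 7.4921.

T² ≈ 7.4921


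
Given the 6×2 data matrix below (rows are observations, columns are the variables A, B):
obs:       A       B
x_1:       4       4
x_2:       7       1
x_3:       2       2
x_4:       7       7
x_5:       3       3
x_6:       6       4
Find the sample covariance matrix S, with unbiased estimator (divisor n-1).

Step 1 — column means:
  mean(A) = (4 + 7 + 2 + 7 + 3 + 6) / 6 = 29/6 = 4.8333
  mean(B) = (4 + 1 + 2 + 7 + 3 + 4) / 6 = 21/6 = 3.5

Step 2 — sample covariance S[i,j] = (1/(n-1)) · Σ_k (x_{k,i} - mean_i) · (x_{k,j} - mean_j), with n-1 = 5.
  S[A,A] = ((-0.8333)·(-0.8333) + (2.1667)·(2.1667) + (-2.8333)·(-2.8333) + (2.1667)·(2.1667) + (-1.8333)·(-1.8333) + (1.1667)·(1.1667)) / 5 = 22.8333/5 = 4.5667
  S[A,B] = ((-0.8333)·(0.5) + (2.1667)·(-2.5) + (-2.8333)·(-1.5) + (2.1667)·(3.5) + (-1.8333)·(-0.5) + (1.1667)·(0.5)) / 5 = 7.5/5 = 1.5
  S[B,B] = ((0.5)·(0.5) + (-2.5)·(-2.5) + (-1.5)·(-1.5) + (3.5)·(3.5) + (-0.5)·(-0.5) + (0.5)·(0.5)) / 5 = 21.5/5 = 4.3

S is symmetric (S[j,i] = S[i,j]). Assembling:

S = [[4.5667, 1.5],
 [1.5, 4.3]]


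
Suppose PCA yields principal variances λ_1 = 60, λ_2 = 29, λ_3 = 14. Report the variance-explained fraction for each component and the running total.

Step 1 — total variance = trace(Sigma) = Σ λ_i = 60 + 29 + 14 = 103.

Step 2 — fraction explained by component i = λ_i / Σ λ:
  PC1: 60/103 = 0.5825
  PC2: 29/103 = 0.2816
  PC3: 14/103 = 0.1359

Step 3 — cumulative fraction after k components = (λ_1 + ... + λ_k) / Σ λ:
  k = 1: 60/103 = 0.5825
  k = 2: (60 + 29)/103 = 89/103 = 0.8641
  k = 3: (60 + 29 + 14)/103 = 103/103 = 1

Summary (fraction, with percent):

explained: PC1 0.5825 (58.25%), PC2 0.2816 (28.16%), PC3 0.1359 (13.59%);  cumulative: 0.5825, 0.8641, 1


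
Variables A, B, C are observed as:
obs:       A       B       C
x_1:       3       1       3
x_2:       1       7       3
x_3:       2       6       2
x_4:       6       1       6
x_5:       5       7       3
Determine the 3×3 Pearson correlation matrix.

Step 1 — column means:
  mean(A) = (3 + 1 + 2 + 6 + 5) / 5 = 17/5 = 3.4
  mean(B) = (1 + 7 + 6 + 1 + 7) / 5 = 22/5 = 4.4
  mean(C) = (3 + 3 + 2 + 6 + 3) / 5 = 17/5 = 3.4

Step 2 — sample variances and covariances s[i,j] = (1/(n-1)) · Σ_k (x_{k,i} - mean_i) · (x_{k,j} - mean_j), with n-1 = 4:
  s[A,A] = ((-0.4)·(-0.4) + (-2.4)·(-2.4) + (-1.4)·(-1.4) + (2.6)·(2.6) + (1.6)·(1.6)) / 4 = 17.2/4 = 4.3
  s[A,B] = ((-0.4)·(-3.4) + (-2.4)·(2.6) + (-1.4)·(1.6) + (2.6)·(-3.4) + (1.6)·(2.6)) / 4 = -11.8/4 = -2.95
  s[A,C] = ((-0.4)·(-0.4) + (-2.4)·(-0.4) + (-1.4)·(-1.4) + (2.6)·(2.6) + (1.6)·(-0.4)) / 4 = 9.2/4 = 2.3
  s[B,B] = ((-3.4)·(-3.4) + (2.6)·(2.6) + (1.6)·(1.6) + (-3.4)·(-3.4) + (2.6)·(2.6)) / 4 = 39.2/4 = 9.8
  s[B,C] = ((-3.4)·(-0.4) + (2.6)·(-0.4) + (1.6)·(-1.4) + (-3.4)·(2.6) + (2.6)·(-0.4)) / 4 = -11.8/4 = -2.95
  s[C,C] = ((-0.4)·(-0.4) + (-0.4)·(-0.4) + (-1.4)·(-1.4) + (2.6)·(2.6) + (-0.4)·(-0.4)) / 4 = 9.2/4 = 2.3
  Sample standard deviations s_i = √(s[i,i]):
  s(A) = √(4.3) = 2.0736
  s(B) = √(9.8) = 3.1305
  s(C) = √(2.3) = 1.5166

Step 3 — r_{ij} = s_{ij} / (s_i · s_j):
  r[A,A] = 1 (diagonal).
  r[A,B] = -2.95 / (2.0736 · 3.1305) = -2.95 / 6.4915 = -0.4544
  r[A,C] = 2.3 / (2.0736 · 1.5166) = 2.3 / 3.1448 = 0.7314
  r[B,B] = 1 (diagonal).
  r[B,C] = -2.95 / (3.1305 · 1.5166) = -2.95 / 4.7476 = -0.6214
  r[C,C] = 1 (diagonal).

R is symmetric with unit diagonal. Assembling:

R = [[1, -0.4544, 0.7314],
 [-0.4544, 1, -0.6214],
 [0.7314, -0.6214, 1]]


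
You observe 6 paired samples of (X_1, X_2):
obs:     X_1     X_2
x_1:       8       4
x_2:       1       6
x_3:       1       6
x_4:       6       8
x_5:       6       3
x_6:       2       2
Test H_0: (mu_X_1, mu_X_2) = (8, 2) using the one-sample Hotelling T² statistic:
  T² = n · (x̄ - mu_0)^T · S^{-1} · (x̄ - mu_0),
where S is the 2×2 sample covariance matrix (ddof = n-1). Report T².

Step 1 — sample mean vector:
  mean(X_1) = (8 + 1 + 1 + 6 + 6 + 2) / 6 = 24/6 = 4
  mean(X_2) = (4 + 6 + 6 + 8 + 3 + 2) / 6 = 29/6 = 4.8333
  x̄ = (4, 4.8333),  deviation x̄ - mu_0 = (4, 4.8333) - (8, 2) = (-4, 2.8333).

Step 2 — sample covariance matrix, S[i,j] = (1/(n-1)) · Σ_k (x_{k,i} - mean_i) · (x_{k,j} - mean_j), divisor n-1 = 5:
  S[X_1,X_1] = ((4)·(4) + (-3)·(-3) + (-3)·(-3) + (2)·(2) + (2)·(2) + (-2)·(-2)) / 5 = 46/5 = 9.2
  S[X_1,X_2] = ((4)·(-0.8333) + (-3)·(1.1667) + (-3)·(1.1667) + (2)·(3.1667) + (2)·(-1.8333) + (-2)·(-2.8333)) / 5 = -2/5 = -0.4
  S[X_2,X_2] = ((-0.8333)·(-0.8333) + (1.1667)·(1.1667) + (1.1667)·(1.1667) + (3.1667)·(3.1667) + (-1.8333)·(-1.8333) + (-2.8333)·(-2.8333)) / 5 = 24.8333/5 = 4.9667
  S = [[9.2, -0.4],
 [-0.4, 4.9667]].

Step 3 — invert S. det(S) = 9.2·4.9667 - (-0.4)² = 45.5333.
  S^{-1} = (1/det) · [[d, -b], [-b, a]] = [[0.1091, 0.0088],
 [0.0088, 0.202]].

Step 4 — quadratic form (x̄ - mu_0)^T · S^{-1} · (x̄ - mu_0):
  S^{-1} · (x̄ - mu_0) = (-0.4114, 0.5373),
  (x̄ - mu_0)^T · [...] = (-4)·(-0.4114) + (2.8333)·(0.5373) = 3.1681.

Step 5 — scale by n: T² = 6 · 3.1681 = 19.0088.

T² ≈ 19.0088


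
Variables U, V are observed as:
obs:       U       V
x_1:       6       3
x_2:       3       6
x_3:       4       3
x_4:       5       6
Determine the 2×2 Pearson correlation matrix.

Step 1 — column means:
  mean(U) = (6 + 3 + 4 + 5) / 4 = 18/4 = 4.5
  mean(V) = (3 + 6 + 3 + 6) / 4 = 18/4 = 4.5

Step 2 — sample variances and covariances s[i,j] = (1/(n-1)) · Σ_k (x_{k,i} - mean_i) · (x_{k,j} - mean_j), with n-1 = 3:
  s[U,U] = ((1.5)·(1.5) + (-1.5)·(-1.5) + (-0.5)·(-0.5) + (0.5)·(0.5)) / 3 = 5/3 = 1.6667
  s[U,V] = ((1.5)·(-1.5) + (-1.5)·(1.5) + (-0.5)·(-1.5) + (0.5)·(1.5)) / 3 = -3/3 = -1
  s[V,V] = ((-1.5)·(-1.5) + (1.5)·(1.5) + (-1.5)·(-1.5) + (1.5)·(1.5)) / 3 = 9/3 = 3
  Sample standard deviations s_i = √(s[i,i]):
  s(U) = √(1.6667) = 1.291
  s(V) = √(3) = 1.7321

Step 3 — r_{ij} = s_{ij} / (s_i · s_j):
  r[U,U] = 1 (diagonal).
  r[U,V] = -1 / (1.291 · 1.7321) = -1 / 2.2361 = -0.4472
  r[V,V] = 1 (diagonal).

R is symmetric with unit diagonal. Assembling:

R = [[1, -0.4472],
 [-0.4472, 1]]


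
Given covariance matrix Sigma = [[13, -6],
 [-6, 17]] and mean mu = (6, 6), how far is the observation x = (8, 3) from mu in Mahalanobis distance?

Step 1 — centre the observation: (x - mu) = (2, -3).

Step 2 — invert Sigma. det(Sigma) = 13·17 - (-6)² = 185.
  Sigma^{-1} = (1/det) · [[d, -b], [-b, a]] = [[0.0919, 0.0324],
 [0.0324, 0.0703]].

Step 3 — form the quadratic (x - mu)^T · Sigma^{-1} · (x - mu):
  Sigma^{-1} · (x - mu) = (0.0865, -0.1459).
  (x - mu)^T · [Sigma^{-1} · (x - mu)] = (2)·(0.0865) + (-3)·(-0.1459) = 0.6108.

Step 4 — take square root: d = √(0.6108) ≈ 0.7815.

d(x, mu) = √(0.6108) ≈ 0.7815


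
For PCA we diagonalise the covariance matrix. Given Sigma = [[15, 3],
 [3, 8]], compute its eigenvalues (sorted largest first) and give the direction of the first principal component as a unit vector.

Step 1 — characteristic polynomial of 2×2 Sigma:
  det(Sigma - λI) = λ² - trace · λ + det = 0.
  trace = 15 + 8 = 23, det = 15·8 - (3)² = 111.
Step 2 — discriminant:
  Δ = trace² - 4·det = 529 - 444 = 85.
Step 3 — eigenvalues:
  λ = (trace ± √Δ)/2 = (23 ± 9.2195)/2,
  λ_1 = 16.1098,  λ_2 = 6.8902.

Step 4 — unit eigenvector for λ_1: solve (Sigma - λ_1 I)v = 0. First row:
  (15 - 16.1098)·v_x + (3)·v_y = 0, i.e. (-1.1098)·v_x + (3)·v_y = 0,
  so v ∝ (b, λ_1 - a) = (3, 1.1098) = u.
  ||u|| = √((3)² + (1.1098)²) = √(10.2316) ≈ 3.1987,
  v_1 = u/||u|| ≈ (0.9379, 0.3469) (||v_1|| = 1).

λ_1 = 16.1098,  λ_2 = 6.8902;  v_1 ≈ (0.9379, 0.3469)


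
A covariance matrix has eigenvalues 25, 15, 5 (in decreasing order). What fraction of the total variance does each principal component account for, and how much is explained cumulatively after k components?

Step 1 — total variance = trace(Sigma) = Σ λ_i = 25 + 15 + 5 = 45.

Step 2 — fraction explained by component i = λ_i / Σ λ:
  PC1: 25/45 = 0.5556
  PC2: 15/45 = 0.3333
  PC3: 5/45 = 0.1111

Step 3 — cumulative fraction after k components = (λ_1 + ... + λ_k) / Σ λ:
  k = 1: 25/45 = 0.5556
  k = 2: (25 + 15)/45 = 40/45 = 0.8889
  k = 3: (25 + 15 + 5)/45 = 45/45 = 1

Summary (fraction, with percent):

explained: PC1 0.5556 (55.56%), PC2 0.3333 (33.33%), PC3 0.1111 (11.11%);  cumulative: 0.5556, 0.8889, 1


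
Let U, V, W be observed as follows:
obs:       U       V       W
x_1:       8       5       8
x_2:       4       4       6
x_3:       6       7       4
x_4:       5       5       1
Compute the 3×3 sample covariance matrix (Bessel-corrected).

Step 1 — column means:
  mean(U) = (8 + 4 + 6 + 5) / 4 = 23/4 = 5.75
  mean(V) = (5 + 4 + 7 + 5) / 4 = 21/4 = 5.25
  mean(W) = (8 + 6 + 4 + 1) / 4 = 19/4 = 4.75

Step 2 — sample covariance S[i,j] = (1/(n-1)) · Σ_k (x_{k,i} - mean_i) · (x_{k,j} - mean_j), with n-1 = 3.
  S[U,U] = ((2.25)·(2.25) + (-1.75)·(-1.75) + (0.25)·(0.25) + (-0.75)·(-0.75)) / 3 = 8.75/3 = 2.9167
  S[U,V] = ((2.25)·(-0.25) + (-1.75)·(-1.25) + (0.25)·(1.75) + (-0.75)·(-0.25)) / 3 = 2.25/3 = 0.75
  S[U,W] = ((2.25)·(3.25) + (-1.75)·(1.25) + (0.25)·(-0.75) + (-0.75)·(-3.75)) / 3 = 7.75/3 = 2.5833
  S[V,V] = ((-0.25)·(-0.25) + (-1.25)·(-1.25) + (1.75)·(1.75) + (-0.25)·(-0.25)) / 3 = 4.75/3 = 1.5833
  S[V,W] = ((-0.25)·(3.25) + (-1.25)·(1.25) + (1.75)·(-0.75) + (-0.25)·(-3.75)) / 3 = -2.75/3 = -0.9167
  S[W,W] = ((3.25)·(3.25) + (1.25)·(1.25) + (-0.75)·(-0.75) + (-3.75)·(-3.75)) / 3 = 26.75/3 = 8.9167

S is symmetric (S[j,i] = S[i,j]). Assembling:

S = [[2.9167, 0.75, 2.5833],
 [0.75, 1.5833, -0.9167],
 [2.5833, -0.9167, 8.9167]]


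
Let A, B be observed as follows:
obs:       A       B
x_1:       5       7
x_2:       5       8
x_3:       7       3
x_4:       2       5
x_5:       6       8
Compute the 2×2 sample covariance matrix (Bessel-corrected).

Step 1 — column means:
  mean(A) = (5 + 5 + 7 + 2 + 6) / 5 = 25/5 = 5
  mean(B) = (7 + 8 + 3 + 5 + 8) / 5 = 31/5 = 6.2

Step 2 — sample covariance S[i,j] = (1/(n-1)) · Σ_k (x_{k,i} - mean_i) · (x_{k,j} - mean_j), with n-1 = 4.
  S[A,A] = ((0)·(0) + (0)·(0) + (2)·(2) + (-3)·(-3) + (1)·(1)) / 4 = 14/4 = 3.5
  S[A,B] = ((0)·(0.8) + (0)·(1.8) + (2)·(-3.2) + (-3)·(-1.2) + (1)·(1.8)) / 4 = -1/4 = -0.25
  S[B,B] = ((0.8)·(0.8) + (1.8)·(1.8) + (-3.2)·(-3.2) + (-1.2)·(-1.2) + (1.8)·(1.8)) / 4 = 18.8/4 = 4.7

S is symmetric (S[j,i] = S[i,j]). Assembling:

S = [[3.5, -0.25],
 [-0.25, 4.7]]


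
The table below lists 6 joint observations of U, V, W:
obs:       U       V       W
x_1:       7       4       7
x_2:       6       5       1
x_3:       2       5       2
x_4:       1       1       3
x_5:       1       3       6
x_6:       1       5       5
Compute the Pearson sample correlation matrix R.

Step 1 — column means:
  mean(U) = (7 + 6 + 2 + 1 + 1 + 1) / 6 = 18/6 = 3
  mean(V) = (4 + 5 + 5 + 1 + 3 + 5) / 6 = 23/6 = 3.8333
  mean(W) = (7 + 1 + 2 + 3 + 6 + 5) / 6 = 24/6 = 4

Step 2 — sample variances and covariances s[i,j] = (1/(n-1)) · Σ_k (x_{k,i} - mean_i) · (x_{k,j} - mean_j), with n-1 = 5:
  s[U,U] = ((4)·(4) + (3)·(3) + (-1)·(-1) + (-2)·(-2) + (-2)·(-2) + (-2)·(-2)) / 5 = 38/5 = 7.6
  s[U,V] = ((4)·(0.1667) + (3)·(1.1667) + (-1)·(1.1667) + (-2)·(-2.8333) + (-2)·(-0.8333) + (-2)·(1.1667)) / 5 = 8/5 = 1.6
  s[U,W] = ((4)·(3) + (3)·(-3) + (-1)·(-2) + (-2)·(-1) + (-2)·(2) + (-2)·(1)) / 5 = 1/5 = 0.2
  s[V,V] = ((0.1667)·(0.1667) + (1.1667)·(1.1667) + (1.1667)·(1.1667) + (-2.8333)·(-2.8333) + (-0.8333)·(-0.8333) + (1.1667)·(1.1667)) / 5 = 12.8333/5 = 2.5667
  s[V,W] = ((0.1667)·(3) + (1.1667)·(-3) + (1.1667)·(-2) + (-2.8333)·(-1) + (-0.8333)·(2) + (1.1667)·(1)) / 5 = -3/5 = -0.6
  s[W,W] = ((3)·(3) + (-3)·(-3) + (-2)·(-2) + (-1)·(-1) + (2)·(2) + (1)·(1)) / 5 = 28/5 = 5.6
  Sample standard deviations s_i = √(s[i,i]):
  s(U) = √(7.6) = 2.7568
  s(V) = √(2.5667) = 1.6021
  s(W) = √(5.6) = 2.3664

Step 3 — r_{ij} = s_{ij} / (s_i · s_j):
  r[U,U] = 1 (diagonal).
  r[U,V] = 1.6 / (2.7568 · 1.6021) = 1.6 / 4.4166 = 0.3623
  r[U,W] = 0.2 / (2.7568 · 2.3664) = 0.2 / 6.5238 = 0.0307
  r[V,V] = 1 (diagonal).
  r[V,W] = -0.6 / (1.6021 · 2.3664) = -0.6 / 3.7912 = -0.1583
  r[W,W] = 1 (diagonal).

R is symmetric with unit diagonal. Assembling:

R = [[1, 0.3623, 0.0307],
 [0.3623, 1, -0.1583],
 [0.0307, -0.1583, 1]]
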